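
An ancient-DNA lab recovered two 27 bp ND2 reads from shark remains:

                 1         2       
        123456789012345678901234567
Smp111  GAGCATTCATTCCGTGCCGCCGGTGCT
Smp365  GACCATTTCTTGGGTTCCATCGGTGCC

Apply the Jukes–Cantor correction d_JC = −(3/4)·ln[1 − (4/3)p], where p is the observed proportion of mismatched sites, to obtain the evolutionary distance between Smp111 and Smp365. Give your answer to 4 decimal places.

Differing sites — 3:G/C; 8:C/T; 9:A/C; 12:C/G; 13:C/G; 16:G/T; 19:G/A; 20:C/T; 27:T/C.
p = 9/27 = 0.333333.
d = −0.75 · ln(1 − (4/3)·0.333333) = −0.75 · ln(0.555556) = −0.75 · (-0.587786) = 0.4408.

0.4408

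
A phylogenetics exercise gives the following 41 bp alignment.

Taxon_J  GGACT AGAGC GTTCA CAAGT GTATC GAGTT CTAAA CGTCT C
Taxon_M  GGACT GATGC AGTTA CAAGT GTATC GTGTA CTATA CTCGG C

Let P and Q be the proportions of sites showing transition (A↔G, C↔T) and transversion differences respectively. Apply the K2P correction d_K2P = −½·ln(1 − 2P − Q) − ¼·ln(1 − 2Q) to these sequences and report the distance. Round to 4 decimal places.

Mismatches occur at site 6 (A/G, transition), site 7 (G/A, transition), site 8 (A/T, transversion), site 11 (G/A, transition), site 12 (T/G, transversion), site 14 (C/T, transition), site 27 (A/T, transversion), site 30 (T/A, transversion), site 34 (A/T, transversion), site 37 (G/T, transversion), site 38 (T/C, transition), site 39 (C/G, transversion), site 40 (T/G, transversion).
Of the 13 differences, 5 transitions and 8 transversions over 41 sites: P = 5/41 = 0.121951, Q = 8/41 = 0.195122.
d = −0.5·ln(0.560976) − 0.25·ln(0.609756) = −0.5·(-0.578077) − 0.25·(-0.494696) = 0.4127.

0.4127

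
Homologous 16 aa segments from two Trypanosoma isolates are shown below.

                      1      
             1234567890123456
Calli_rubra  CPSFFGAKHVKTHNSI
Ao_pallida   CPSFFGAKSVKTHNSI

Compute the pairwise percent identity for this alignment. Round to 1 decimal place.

93.8%

A single mismatch occurs at site 9 (H→S).
15 of the 16 sites match, so the percent identity is 15/16 × 100 = 93.8%.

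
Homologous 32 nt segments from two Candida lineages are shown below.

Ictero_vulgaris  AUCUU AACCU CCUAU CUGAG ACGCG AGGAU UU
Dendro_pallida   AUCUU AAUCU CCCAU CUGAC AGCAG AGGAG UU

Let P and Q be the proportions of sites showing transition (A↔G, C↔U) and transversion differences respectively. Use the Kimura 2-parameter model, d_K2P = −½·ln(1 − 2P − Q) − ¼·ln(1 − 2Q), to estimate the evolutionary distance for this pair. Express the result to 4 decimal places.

0.2588

Differing sites — 8:C/U (Ti); 13:U/C (Ti); 20:G/C (Tv); 22:C/G (Tv); 23:G/C (Tv); 24:C/A (Tv); 30:U/G (Tv).
Of the 7 differences, 2 transitions and 5 transversions over 32 sites: P = 2/32 = 0.062500, Q = 5/32 = 0.156250.
d = −0.5·ln(0.718750) − 0.25·ln(0.687500) = −0.5·(-0.330242) − 0.25·(-0.374693) = 0.2588.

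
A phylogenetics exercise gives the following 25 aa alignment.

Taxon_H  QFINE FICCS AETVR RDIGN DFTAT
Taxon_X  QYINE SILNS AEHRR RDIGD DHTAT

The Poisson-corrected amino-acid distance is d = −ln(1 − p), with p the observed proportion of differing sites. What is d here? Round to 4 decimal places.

The sequences differ at positions 2 (F/Y), 6 (F/S), 8 (C/L), 9 (C/N), 13 (T/H), 14 (V/R), 20 (N/D), 22 (F/H).
p = 8/25 = 0.320000.
d = −ln(1 − 0.320000) = −ln(0.680000) = 0.3857.

0.3857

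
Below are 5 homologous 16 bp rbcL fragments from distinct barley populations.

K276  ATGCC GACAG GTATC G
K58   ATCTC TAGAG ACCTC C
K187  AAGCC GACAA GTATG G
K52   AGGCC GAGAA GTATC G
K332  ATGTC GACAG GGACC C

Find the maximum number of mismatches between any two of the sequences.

11

Pairwise Hamming distances:
  K276 vs K58: 8
  K276 vs K187: 3
  K276 vs K52: 3
  K276 vs K332: 4
  K58 vs K187: 11
  K58 vs K52: 9
  K58 vs K332: 7
  K187 vs K52: 3
  K187 vs K332: 7
  K52 vs K332: 7
The largest is 11, between K58 and K187.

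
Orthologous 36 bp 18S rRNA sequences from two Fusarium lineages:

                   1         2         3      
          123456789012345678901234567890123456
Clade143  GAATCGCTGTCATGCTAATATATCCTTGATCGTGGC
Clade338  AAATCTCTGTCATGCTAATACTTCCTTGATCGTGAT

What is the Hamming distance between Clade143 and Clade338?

6

Mismatches occur at site 1 (G↔A), site 6 (G↔T), site 21 (T↔C), site 22 (A↔T), site 35 (G↔A), site 36 (C↔T).
That gives 6 mismatches out of 36 aligned sites, so the Hamming distance is 6.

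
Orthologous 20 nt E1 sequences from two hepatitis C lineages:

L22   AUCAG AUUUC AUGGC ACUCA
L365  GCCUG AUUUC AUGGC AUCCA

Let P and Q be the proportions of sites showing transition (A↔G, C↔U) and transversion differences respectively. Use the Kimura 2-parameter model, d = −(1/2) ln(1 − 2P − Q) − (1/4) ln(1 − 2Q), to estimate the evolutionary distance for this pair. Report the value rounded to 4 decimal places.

0.3253

The sequences differ at positions 1 (A/G, transition), 2 (U/C, transition), 4 (A/U, transversion), 17 (C/U, transition), 18 (U/C, transition).
Of the 5 differences, 4 transitions and 1 transversion over 20 sites: P = 4/20 = 0.200000, Q = 1/20 = 0.050000.
d = −0.5·ln(0.550000) − 0.25·ln(0.900000) = −0.5·(-0.597837) − 0.25·(-0.105361) = 0.3253.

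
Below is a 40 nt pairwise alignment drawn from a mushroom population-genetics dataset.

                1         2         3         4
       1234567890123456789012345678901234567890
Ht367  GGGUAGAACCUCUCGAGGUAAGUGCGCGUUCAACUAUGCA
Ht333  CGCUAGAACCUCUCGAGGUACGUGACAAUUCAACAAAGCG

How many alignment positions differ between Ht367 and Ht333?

10

Differing sites — 1:G/C; 3:G/C; 21:A/C; 25:C/A; 26:G/C; 27:C/A; 28:G/A; 35:U/A; 37:U/A; 40:A/G.
That gives 10 mismatches out of 40 aligned sites, so the Hamming distance is 10.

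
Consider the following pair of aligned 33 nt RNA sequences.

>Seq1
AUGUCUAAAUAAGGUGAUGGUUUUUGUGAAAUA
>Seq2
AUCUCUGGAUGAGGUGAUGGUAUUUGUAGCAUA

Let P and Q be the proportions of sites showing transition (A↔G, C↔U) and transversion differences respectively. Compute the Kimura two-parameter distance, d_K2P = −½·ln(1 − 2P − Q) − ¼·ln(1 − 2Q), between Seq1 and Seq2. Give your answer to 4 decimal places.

0.3006

Differing sites — 3:G/C (Tv); 7:A/G (Ti); 8:A/G (Ti); 11:A/G (Ti); 22:U/A (Tv); 28:G/A (Ti); 29:A/G (Ti); 30:A/C (Tv).
Of the 8 differences, 5 transitions and 3 transversions over 33 sites: P = 5/33 = 0.151515, Q = 3/33 = 0.090909.
d = −0.5·ln(0.606061) − 0.25·ln(0.818182) = −0.5·(-0.500775) − 0.25·(-0.200670) = 0.3006.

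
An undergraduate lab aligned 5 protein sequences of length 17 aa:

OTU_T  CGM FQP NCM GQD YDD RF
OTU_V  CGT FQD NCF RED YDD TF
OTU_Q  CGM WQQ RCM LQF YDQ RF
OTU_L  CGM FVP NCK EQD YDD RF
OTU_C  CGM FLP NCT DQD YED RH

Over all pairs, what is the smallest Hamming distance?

3

Pairwise Hamming distances:
  OTU_T vs OTU_V: 6
  OTU_T vs OTU_Q: 6
  OTU_T vs OTU_L: 3
  OTU_T vs OTU_C: 5
  OTU_V vs OTU_Q: 10
  OTU_V vs OTU_L: 7
  OTU_V vs OTU_C: 9
  OTU_Q vs OTU_L: 8
  OTU_Q vs OTU_C: 10
  OTU_L vs OTU_C: 5
The smallest is 3, between OTU_T and OTU_L.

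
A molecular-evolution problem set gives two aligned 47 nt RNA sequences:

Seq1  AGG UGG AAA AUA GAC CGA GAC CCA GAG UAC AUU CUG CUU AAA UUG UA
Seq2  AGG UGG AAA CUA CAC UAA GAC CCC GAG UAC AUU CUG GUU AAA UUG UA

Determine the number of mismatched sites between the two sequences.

6

Mismatches occur at site 10 (A↔C), site 13 (G↔C), site 16 (C↔U), site 17 (G↔A), site 24 (A↔C), site 37 (C↔G).
That gives 6 mismatches out of 47 aligned sites, so the Hamming distance is 6.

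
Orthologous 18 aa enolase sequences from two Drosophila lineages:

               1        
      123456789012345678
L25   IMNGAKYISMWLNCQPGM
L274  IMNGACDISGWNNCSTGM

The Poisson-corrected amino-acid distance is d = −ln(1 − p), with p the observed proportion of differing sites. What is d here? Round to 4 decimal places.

0.4055

The sequences differ at positions 6 (K/C), 7 (Y/D), 10 (M/G), 12 (L/N), 15 (Q/S), 16 (P/T).
p = 6/18 = 0.333333.
d = −ln(1 − 0.333333) = −ln(0.666667) = 0.4055.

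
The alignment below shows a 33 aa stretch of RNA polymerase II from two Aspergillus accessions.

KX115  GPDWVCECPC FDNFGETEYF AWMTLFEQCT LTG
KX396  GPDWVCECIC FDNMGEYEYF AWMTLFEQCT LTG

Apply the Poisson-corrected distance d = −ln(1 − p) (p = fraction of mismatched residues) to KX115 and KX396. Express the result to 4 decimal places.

Mismatches occur at site 9 (P/I), site 14 (F/M), site 17 (T/Y).
p = 3/33 = 0.090909.
d = −ln(1 − 0.090909) = −ln(0.909091) = 0.0953.

0.0953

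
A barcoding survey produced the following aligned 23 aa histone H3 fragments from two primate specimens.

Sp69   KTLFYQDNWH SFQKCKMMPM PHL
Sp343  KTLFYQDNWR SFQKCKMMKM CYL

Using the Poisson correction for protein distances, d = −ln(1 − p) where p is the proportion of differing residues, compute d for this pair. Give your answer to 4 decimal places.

0.1911

Mismatches occur at site 10 (H→R), site 19 (P→K), site 21 (P→C), site 22 (H→Y).
p = 4/23 = 0.173913.
d = −ln(1 − 0.173913) = −ln(0.826087) = 0.1911.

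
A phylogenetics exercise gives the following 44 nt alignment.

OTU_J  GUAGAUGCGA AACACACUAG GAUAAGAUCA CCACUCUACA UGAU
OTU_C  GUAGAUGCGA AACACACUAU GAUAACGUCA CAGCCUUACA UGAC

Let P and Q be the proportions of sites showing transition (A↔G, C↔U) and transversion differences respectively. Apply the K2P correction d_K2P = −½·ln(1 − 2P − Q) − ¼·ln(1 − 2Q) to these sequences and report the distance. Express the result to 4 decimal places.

Differing sites — 20:G/U (Tv); 26:G/C (Tv); 27:A/G (Ti); 32:C/A (Tv); 33:A/G (Ti); 35:U/C (Ti); 36:C/U (Ti); 44:U/C (Ti).
Of the 8 differences, 5 transitions and 3 transversions over 44 sites: P = 5/44 = 0.113636, Q = 3/44 = 0.068182.
d = −0.5·ln(0.704546) − 0.25·ln(0.863636) = −0.5·(-0.350202) − 0.25·(-0.146604) = 0.2118.

0.2118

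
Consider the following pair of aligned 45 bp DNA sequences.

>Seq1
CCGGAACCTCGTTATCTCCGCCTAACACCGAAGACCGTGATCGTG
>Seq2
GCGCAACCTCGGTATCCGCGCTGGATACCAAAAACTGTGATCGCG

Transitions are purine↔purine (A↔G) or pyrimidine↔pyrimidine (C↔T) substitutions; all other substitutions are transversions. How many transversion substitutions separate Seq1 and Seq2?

Mismatches occur at site 1 (C/G, transversion), site 4 (G/C, transversion), site 12 (T/G, transversion), site 17 (T/C, transition), site 18 (C/G, transversion), site 22 (C/T, transition), site 23 (T/G, transversion), site 24 (A/G, transition), site 26 (C/T, transition), site 30 (G/A, transition), site 33 (G/A, transition), site 36 (C/T, transition), site 44 (T/C, transition).
Of the 13 differences, 8 transitions and 5 transversions, so the answer is 5.

5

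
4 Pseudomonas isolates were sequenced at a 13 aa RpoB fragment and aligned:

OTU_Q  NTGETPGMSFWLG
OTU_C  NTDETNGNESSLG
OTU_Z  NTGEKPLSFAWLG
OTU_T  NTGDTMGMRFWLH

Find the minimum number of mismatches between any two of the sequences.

4

Pairwise Hamming distances:
  OTU_Q vs OTU_C: 6
  OTU_Q vs OTU_Z: 5
  OTU_Q vs OTU_T: 4
  OTU_C vs OTU_Z: 8
  OTU_C vs OTU_T: 8
  OTU_Z vs OTU_T: 8
The smallest is 4, between OTU_Q and OTU_T.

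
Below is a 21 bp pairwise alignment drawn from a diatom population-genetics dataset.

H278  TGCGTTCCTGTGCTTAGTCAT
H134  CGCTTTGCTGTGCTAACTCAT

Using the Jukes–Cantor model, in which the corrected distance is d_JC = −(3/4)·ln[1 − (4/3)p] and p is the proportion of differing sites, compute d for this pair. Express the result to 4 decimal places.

0.2865

The sequences differ at positions 1 (T/C), 4 (G/T), 7 (C/G), 15 (T/A), 17 (G/C).
p = 5/21 = 0.238095.
d = −0.75 · ln(1 − (4/3)·0.238095) = −0.75 · ln(0.682540) = −0.75 · (-0.381934) = 0.2865.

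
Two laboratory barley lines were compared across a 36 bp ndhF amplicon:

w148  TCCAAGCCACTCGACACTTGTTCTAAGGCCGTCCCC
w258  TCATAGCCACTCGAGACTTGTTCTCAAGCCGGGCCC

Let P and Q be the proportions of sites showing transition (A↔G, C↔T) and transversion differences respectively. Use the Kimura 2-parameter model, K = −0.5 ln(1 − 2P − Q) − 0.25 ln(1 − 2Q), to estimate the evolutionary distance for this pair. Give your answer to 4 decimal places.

Mismatches occur at site 3 (C↔A, transversion), site 4 (A↔T, transversion), site 15 (C↔G, transversion), site 25 (A↔C, transversion), site 27 (G↔A, transition), site 32 (T↔G, transversion), site 33 (C↔G, transversion).
Of the 7 differences, 1 transition and 6 transversions over 36 sites: P = 1/36 = 0.027778, Q = 6/36 = 0.166667.
d = −0.5·ln(0.777777) − 0.25·ln(0.666666) = −0.5·(-0.251315) − 0.25·(-0.405466) = 0.2270.

0.2270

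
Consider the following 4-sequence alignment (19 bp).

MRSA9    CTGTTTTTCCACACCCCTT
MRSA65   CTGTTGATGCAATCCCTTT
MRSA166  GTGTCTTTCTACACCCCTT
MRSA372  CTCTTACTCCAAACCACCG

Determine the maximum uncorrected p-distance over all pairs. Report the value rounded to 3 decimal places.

Pairwise Hamming distances:
  MRSA9 vs MRSA65: 6
  MRSA9 vs MRSA166: 3
  MRSA9 vs MRSA372: 7
  MRSA65 vs MRSA166: 9
  MRSA65 vs MRSA372: 9
  MRSA166 vs MRSA372: 10
The largest is 10 mismatches, between MRSA166 and MRSA372; p = 10/19 = 0.526.

0.526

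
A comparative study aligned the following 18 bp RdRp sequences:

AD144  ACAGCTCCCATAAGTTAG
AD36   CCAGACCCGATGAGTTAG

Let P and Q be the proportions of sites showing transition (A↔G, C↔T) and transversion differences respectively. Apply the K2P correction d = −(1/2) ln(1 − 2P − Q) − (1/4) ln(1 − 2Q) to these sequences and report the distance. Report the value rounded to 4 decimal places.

The sequences differ at positions 1 (A/C, transversion), 5 (C/A, transversion), 6 (T/C, transition), 9 (C/G, transversion), 12 (A/G, transition).
Of the 5 differences, 2 transitions and 3 transversions over 18 sites: P = 2/18 = 0.111111, Q = 3/18 = 0.166667.
d = −0.5·ln(0.611111) − 0.25·ln(0.666666) = −0.5·(-0.492477) − 0.25·(-0.405466) = 0.3476.

0.3476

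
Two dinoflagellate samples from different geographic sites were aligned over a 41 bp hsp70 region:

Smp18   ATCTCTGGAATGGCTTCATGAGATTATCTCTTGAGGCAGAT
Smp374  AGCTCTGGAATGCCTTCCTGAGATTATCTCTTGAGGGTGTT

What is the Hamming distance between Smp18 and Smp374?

6

Differing sites — 2:T/G; 13:G/C; 18:A/C; 37:C/G; 38:A/T; 40:A/T.
That gives 6 mismatches out of 41 aligned sites, so the Hamming distance is 6.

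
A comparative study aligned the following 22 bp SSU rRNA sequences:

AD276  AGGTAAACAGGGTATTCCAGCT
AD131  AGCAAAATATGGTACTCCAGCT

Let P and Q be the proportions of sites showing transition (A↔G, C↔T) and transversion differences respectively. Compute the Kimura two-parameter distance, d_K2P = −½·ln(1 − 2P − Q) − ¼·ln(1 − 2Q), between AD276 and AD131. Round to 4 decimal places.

Mismatches occur at site 3 (G/C, transversion), site 4 (T/A, transversion), site 8 (C/T, transition), site 10 (G/T, transversion), site 15 (T/C, transition).
Of the 5 differences, 2 transitions and 3 transversions over 22 sites: P = 2/22 = 0.090909, Q = 3/22 = 0.136364.
d = −0.5·ln(0.681818) − 0.25·ln(0.727272) = −0.5·(-0.382993) − 0.25·(-0.318455) = 0.2711.

0.2711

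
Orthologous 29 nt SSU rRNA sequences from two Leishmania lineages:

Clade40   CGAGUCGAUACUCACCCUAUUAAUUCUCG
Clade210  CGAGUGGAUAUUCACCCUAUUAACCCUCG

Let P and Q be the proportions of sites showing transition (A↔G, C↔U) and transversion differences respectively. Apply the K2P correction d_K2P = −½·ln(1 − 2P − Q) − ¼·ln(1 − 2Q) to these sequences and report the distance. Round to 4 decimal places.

0.1560

Differing sites — 6:C/G (Tv); 11:C/U (Ti); 24:U/C (Ti); 25:U/C (Ti).
Of the 4 differences, 3 transitions and 1 transversion over 29 sites: P = 3/29 = 0.103448, Q = 1/29 = 0.034483.
d = −0.5·ln(0.758621) − 0.25·ln(0.931034) = −0.5·(-0.276253) − 0.25·(-0.071459) = 0.1560.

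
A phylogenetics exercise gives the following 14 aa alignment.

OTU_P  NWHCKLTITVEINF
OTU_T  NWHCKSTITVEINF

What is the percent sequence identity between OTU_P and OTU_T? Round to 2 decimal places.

92.86%

Differing sites — 6:L/S.
13 of the 14 sites match, so the percent identity is 13/14 × 100 = 92.86%.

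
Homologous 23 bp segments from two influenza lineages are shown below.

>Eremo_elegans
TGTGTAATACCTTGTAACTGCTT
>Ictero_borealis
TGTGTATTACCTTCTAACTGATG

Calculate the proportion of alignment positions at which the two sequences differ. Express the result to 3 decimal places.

Mismatches occur at site 7 (A↔T), site 14 (G↔C), site 21 (C↔A), site 23 (T↔G).
There are 4 differences over 23 sites, so p = 4/23 = 0.174.

0.174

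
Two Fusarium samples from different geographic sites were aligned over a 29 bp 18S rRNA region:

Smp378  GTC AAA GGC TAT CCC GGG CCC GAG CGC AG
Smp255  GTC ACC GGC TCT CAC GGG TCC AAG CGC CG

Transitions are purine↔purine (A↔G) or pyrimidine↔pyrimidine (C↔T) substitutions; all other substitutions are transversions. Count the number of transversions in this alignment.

Differing sites — 5:A/C (Tv); 6:A/C (Tv); 11:A/C (Tv); 14:C/A (Tv); 19:C/T (Ti); 22:G/A (Ti); 28:A/C (Tv).
Of the 7 differences, 2 transitions and 5 transversions, so the answer is 5.

5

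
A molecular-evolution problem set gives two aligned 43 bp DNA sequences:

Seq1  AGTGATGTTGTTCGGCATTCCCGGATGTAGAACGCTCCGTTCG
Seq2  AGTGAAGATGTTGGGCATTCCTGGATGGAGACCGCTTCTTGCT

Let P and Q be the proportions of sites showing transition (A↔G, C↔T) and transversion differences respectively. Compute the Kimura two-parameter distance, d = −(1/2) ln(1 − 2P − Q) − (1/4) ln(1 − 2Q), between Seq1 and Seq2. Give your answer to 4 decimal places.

0.2799

Differing sites — 6:T/A (Tv); 8:T/A (Tv); 13:C/G (Tv); 22:C/T (Ti); 28:T/G (Tv); 32:A/C (Tv); 37:C/T (Ti); 39:G/T (Tv); 41:T/G (Tv); 43:G/T (Tv).
Of the 10 differences, 2 transitions and 8 transversions over 43 sites: P = 2/43 = 0.046512, Q = 8/43 = 0.186047.
d = −0.5·ln(0.720929) − 0.25·ln(0.627906) = −0.5·(-0.327215) − 0.25·(-0.465365) = 0.2799.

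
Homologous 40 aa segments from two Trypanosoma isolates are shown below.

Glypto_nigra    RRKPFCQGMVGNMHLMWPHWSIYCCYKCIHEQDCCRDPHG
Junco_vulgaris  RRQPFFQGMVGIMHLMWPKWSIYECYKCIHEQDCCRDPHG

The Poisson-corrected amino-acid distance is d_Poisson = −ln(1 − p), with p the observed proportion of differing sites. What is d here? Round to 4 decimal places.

0.1335

Mismatches occur at site 3 (K↔Q), site 6 (C↔F), site 12 (N↔I), site 19 (H↔K), site 24 (C↔E).
p = 5/40 = 0.125000.
d = −ln(1 − 0.125000) = −ln(0.875000) = 0.1335.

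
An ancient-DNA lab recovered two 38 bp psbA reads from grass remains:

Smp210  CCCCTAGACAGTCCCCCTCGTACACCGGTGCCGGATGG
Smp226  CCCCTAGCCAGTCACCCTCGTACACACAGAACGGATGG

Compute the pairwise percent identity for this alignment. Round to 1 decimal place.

Differing sites — 8:A/C; 14:C/A; 26:C/A; 27:G/C; 28:G/A; 29:T/G; 30:G/A; 31:C/A.
30 of the 38 sites match, so the percent identity is 30/38 × 100 = 78.9%.

78.9%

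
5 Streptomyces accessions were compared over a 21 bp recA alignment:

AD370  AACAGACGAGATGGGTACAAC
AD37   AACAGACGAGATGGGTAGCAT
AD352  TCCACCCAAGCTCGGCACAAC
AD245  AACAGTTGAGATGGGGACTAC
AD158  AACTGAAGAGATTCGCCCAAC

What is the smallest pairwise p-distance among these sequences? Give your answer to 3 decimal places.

Pairwise Hamming distances:
  AD370 vs AD37: 3
  AD370 vs AD352: 8
  AD370 vs AD245: 4
  AD370 vs AD158: 6
  AD37 vs AD352: 11
  AD37 vs AD245: 6
  AD37 vs AD158: 9
  AD352 vs AD245: 10
  AD352 vs AD158: 11
  AD245 vs AD158: 8
The smallest is 3 mismatches, between AD370 and AD37; p = 3/21 = 0.143.

0.143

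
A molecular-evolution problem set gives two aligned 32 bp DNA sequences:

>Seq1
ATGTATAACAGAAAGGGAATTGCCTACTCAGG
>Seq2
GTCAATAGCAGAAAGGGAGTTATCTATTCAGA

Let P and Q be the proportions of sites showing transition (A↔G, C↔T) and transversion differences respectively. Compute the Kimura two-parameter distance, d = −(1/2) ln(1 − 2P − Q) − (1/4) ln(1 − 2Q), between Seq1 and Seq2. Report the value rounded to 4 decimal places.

0.3800

Mismatches occur at site 1 (A→G, transition), site 3 (G→C, transversion), site 4 (T→A, transversion), site 8 (A→G, transition), site 19 (A→G, transition), site 22 (G→A, transition), site 23 (C→T, transition), site 27 (C→T, transition), site 32 (G→A, transition).
Of the 9 differences, 7 transitions and 2 transversions over 32 sites: P = 7/32 = 0.218750, Q = 2/32 = 0.062500.
d = −0.5·ln(0.500000) − 0.25·ln(0.875000) = −0.5·(-0.693147) − 0.25·(-0.133531) = 0.3800.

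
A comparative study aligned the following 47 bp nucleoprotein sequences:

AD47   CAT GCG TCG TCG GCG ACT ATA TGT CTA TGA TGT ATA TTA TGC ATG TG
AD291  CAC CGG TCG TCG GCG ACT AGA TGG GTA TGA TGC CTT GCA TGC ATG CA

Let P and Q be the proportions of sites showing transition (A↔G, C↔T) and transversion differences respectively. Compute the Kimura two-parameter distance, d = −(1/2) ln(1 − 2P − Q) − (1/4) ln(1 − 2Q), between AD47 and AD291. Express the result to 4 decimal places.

Differing sites — 3:T/C (Ti); 4:G/C (Tv); 5:C/G (Tv); 20:T/G (Tv); 24:T/G (Tv); 25:C/G (Tv); 33:T/C (Ti); 34:A/C (Tv); 36:A/T (Tv); 37:T/G (Tv); 38:T/C (Ti); 46:T/C (Ti); 47:G/A (Ti).
Of the 13 differences, 5 transitions and 8 transversions over 47 sites: P = 5/47 = 0.106383, Q = 8/47 = 0.170213.
d = −0.5·ln(0.617021) − 0.25·ln(0.659574) = −0.5·(-0.482852) − 0.25·(-0.416161) = 0.3455.

0.3455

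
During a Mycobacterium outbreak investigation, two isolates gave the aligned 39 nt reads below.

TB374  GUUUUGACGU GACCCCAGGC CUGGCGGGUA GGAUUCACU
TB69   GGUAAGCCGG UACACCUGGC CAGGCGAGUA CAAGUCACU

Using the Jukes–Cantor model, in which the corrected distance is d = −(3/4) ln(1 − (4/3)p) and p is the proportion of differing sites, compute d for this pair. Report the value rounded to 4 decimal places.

0.4408

The sequences differ at positions 2 (U/G), 4 (U/A), 5 (U/A), 7 (A/C), 10 (U/G), 11 (G/U), 14 (C/A), 17 (A/U), 22 (U/A), 27 (G/A), 31 (G/C), 32 (G/A), 34 (U/G).
p = 13/39 = 0.333333.
d = −0.75 · ln(1 − (4/3)·0.333333) = −0.75 · ln(0.555556) = −0.75 · (-0.587786) = 0.4408.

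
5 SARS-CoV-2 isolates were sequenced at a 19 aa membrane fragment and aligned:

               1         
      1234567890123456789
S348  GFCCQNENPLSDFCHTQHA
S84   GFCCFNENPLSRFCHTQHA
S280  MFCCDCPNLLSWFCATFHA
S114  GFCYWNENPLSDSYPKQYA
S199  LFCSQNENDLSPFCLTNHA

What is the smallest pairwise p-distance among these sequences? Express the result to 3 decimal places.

Pairwise Hamming distances:
  S348 vs S84: 2
  S348 vs S280: 8
  S348 vs S114: 7
  S348 vs S199: 6
  S84 vs S280: 8
  S84 vs S114: 8
  S84 vs S199: 7
  S280 vs S114: 13
  S280 vs S199: 9
  S114 vs S199: 11
The smallest is 2 mismatches, between S348 and S84; p = 2/19 = 0.105.

0.105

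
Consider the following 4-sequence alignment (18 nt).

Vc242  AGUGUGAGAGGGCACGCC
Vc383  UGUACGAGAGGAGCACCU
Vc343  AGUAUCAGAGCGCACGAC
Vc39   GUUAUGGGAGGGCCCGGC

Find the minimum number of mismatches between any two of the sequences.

4

Pairwise Hamming distances:
  Vc242 vs Vc383: 9
  Vc242 vs Vc343: 4
  Vc242 vs Vc39: 6
  Vc383 vs Vc343: 11
  Vc383 vs Vc39: 10
  Vc343 vs Vc39: 7
The smallest is 4, between Vc242 and Vc343.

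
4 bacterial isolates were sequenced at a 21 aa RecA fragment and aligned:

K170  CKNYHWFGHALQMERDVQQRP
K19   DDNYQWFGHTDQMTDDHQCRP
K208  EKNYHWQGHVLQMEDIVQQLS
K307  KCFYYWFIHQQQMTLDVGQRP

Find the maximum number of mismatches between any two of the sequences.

Pairwise Hamming distances:
  K170 vs K19: 9
  K170 vs K208: 7
  K170 vs K307: 10
  K19 vs K208: 12
  K19 vs K307: 11
  K208 vs K307: 14
The largest is 14, between K208 and K307.

14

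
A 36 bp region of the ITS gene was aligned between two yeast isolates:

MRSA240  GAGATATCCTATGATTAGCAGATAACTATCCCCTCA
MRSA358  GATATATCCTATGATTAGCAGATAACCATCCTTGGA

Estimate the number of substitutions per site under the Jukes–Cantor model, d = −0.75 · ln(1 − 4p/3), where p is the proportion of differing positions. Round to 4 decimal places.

0.1885

Differing sites — 3:G/T; 27:T/C; 32:C/T; 33:C/T; 34:T/G; 35:C/G.
p = 6/36 = 0.166667.
d = −0.75 · ln(1 − (4/3)·0.166667) = −0.75 · ln(0.777777) = −0.75 · (-0.251315) = 0.1885.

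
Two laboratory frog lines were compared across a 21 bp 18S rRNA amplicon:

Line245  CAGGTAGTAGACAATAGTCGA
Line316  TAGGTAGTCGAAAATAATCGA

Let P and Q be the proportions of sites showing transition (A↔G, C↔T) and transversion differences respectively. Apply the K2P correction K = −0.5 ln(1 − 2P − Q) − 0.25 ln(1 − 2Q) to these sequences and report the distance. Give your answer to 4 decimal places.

Mismatches occur at site 1 (C↔T, transition), site 9 (A↔C, transversion), site 12 (C↔A, transversion), site 17 (G↔A, transition).
Of the 4 differences, 2 transitions and 2 transversions over 21 sites: P = 2/21 = 0.095238, Q = 2/21 = 0.095238.
d = −0.5·ln(0.714286) − 0.25·ln(0.809524) = −0.5·(-0.336472) − 0.25·(-0.211309) = 0.2211.

0.2211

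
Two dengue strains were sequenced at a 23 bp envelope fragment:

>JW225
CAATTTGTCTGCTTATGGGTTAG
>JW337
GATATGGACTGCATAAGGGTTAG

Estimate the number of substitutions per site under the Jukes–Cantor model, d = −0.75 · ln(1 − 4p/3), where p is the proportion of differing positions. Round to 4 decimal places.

0.3904

The sequences differ at positions 1 (C/G), 3 (A/T), 4 (T/A), 6 (T/G), 8 (T/A), 13 (T/A), 16 (T/A).
p = 7/23 = 0.304348.
d = −0.75 · ln(1 − (4/3)·0.304348) = −0.75 · ln(0.594203) = −0.75 · (-0.520534) = 0.3904.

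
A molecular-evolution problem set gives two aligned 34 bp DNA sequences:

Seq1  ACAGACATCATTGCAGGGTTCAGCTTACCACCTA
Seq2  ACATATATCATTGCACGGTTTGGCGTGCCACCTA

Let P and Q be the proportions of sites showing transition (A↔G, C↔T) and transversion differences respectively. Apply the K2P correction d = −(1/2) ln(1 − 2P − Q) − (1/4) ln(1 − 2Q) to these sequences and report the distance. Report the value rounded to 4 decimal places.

0.2440

The sequences differ at positions 4 (G/T, transversion), 6 (C/T, transition), 16 (G/C, transversion), 21 (C/T, transition), 22 (A/G, transition), 25 (T/G, transversion), 27 (A/G, transition).
Of the 7 differences, 4 transitions and 3 transversions over 34 sites: P = 4/34 = 0.117647, Q = 3/34 = 0.088235.
d = −0.5·ln(0.676471) − 0.25·ln(0.823530) = −0.5·(-0.390866) − 0.25·(-0.194155) = 0.2440.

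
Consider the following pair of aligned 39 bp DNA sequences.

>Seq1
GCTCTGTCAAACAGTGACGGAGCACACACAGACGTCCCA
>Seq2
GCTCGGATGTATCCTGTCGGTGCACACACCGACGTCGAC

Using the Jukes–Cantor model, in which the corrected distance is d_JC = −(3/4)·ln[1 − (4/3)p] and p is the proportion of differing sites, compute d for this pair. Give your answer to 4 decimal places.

Differing sites — 5:T/G; 7:T/A; 8:C/T; 9:A/G; 10:A/T; 12:C/T; 13:A/C; 14:G/C; 17:A/T; 21:A/T; 30:A/C; 37:C/G; 38:C/A; 39:A/C.
p = 14/39 = 0.358974.
d = −0.75 · ln(1 − (4/3)·0.358974) = −0.75 · ln(0.521368) = −0.75 · (-0.651299) = 0.4885.

0.4885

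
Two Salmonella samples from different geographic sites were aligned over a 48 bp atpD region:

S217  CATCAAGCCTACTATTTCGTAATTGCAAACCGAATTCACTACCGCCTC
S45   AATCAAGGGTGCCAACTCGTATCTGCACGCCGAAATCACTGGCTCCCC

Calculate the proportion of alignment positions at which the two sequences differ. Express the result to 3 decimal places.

Differing sites — 1:C/A; 8:C/G; 9:C/G; 11:A/G; 13:T/C; 15:T/A; 16:T/C; 22:A/T; 23:T/C; 28:A/C; 29:A/G; 35:T/A; 41:A/G; 42:C/G; 44:G/T; 47:T/C.
There are 16 differences over 48 sites, so p = 16/48 = 0.333.

0.333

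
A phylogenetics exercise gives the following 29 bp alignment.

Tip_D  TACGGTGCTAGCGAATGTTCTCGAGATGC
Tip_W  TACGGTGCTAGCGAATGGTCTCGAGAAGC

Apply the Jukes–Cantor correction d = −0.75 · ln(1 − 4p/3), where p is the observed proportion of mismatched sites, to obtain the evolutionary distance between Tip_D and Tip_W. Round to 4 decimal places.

0.0723

Differing sites — 18:T/G; 27:T/A.
p = 2/29 = 0.068966.
d = −0.75 · ln(1 − (4/3)·0.068966) = −0.75 · ln(0.908045) = −0.75 · (-0.096461) = 0.0723.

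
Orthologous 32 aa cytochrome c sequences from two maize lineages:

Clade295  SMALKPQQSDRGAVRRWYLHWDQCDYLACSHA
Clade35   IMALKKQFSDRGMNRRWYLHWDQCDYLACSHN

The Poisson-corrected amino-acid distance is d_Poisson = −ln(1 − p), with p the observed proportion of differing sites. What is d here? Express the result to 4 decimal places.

The sequences differ at positions 1 (S/I), 6 (P/K), 8 (Q/F), 13 (A/M), 14 (V/N), 32 (A/N).
p = 6/32 = 0.187500.
d = −ln(1 − 0.187500) = −ln(0.812500) = 0.2076.

0.2076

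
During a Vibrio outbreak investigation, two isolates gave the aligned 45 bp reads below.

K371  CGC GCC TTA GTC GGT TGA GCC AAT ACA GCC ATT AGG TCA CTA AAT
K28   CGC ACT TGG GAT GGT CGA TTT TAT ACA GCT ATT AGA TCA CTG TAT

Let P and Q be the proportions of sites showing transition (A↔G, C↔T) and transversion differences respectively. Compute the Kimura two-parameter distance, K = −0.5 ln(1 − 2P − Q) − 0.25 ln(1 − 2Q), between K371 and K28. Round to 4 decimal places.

0.4683

The sequences differ at positions 4 (G/A, transition), 6 (C/T, transition), 8 (T/G, transversion), 9 (A/G, transition), 11 (T/A, transversion), 12 (C/T, transition), 16 (T/C, transition), 19 (G/T, transversion), 20 (C/T, transition), 21 (C/T, transition), 22 (A/T, transversion), 30 (C/T, transition), 36 (G/A, transition), 42 (A/G, transition), 43 (A/T, transversion).
Of the 15 differences, 10 transitions and 5 transversions over 45 sites: P = 10/45 = 0.222222, Q = 5/45 = 0.111111.
d = −0.5·ln(0.444445) − 0.25·ln(0.777778) = −0.5·(-0.810929) − 0.25·(-0.251314) = 0.4683.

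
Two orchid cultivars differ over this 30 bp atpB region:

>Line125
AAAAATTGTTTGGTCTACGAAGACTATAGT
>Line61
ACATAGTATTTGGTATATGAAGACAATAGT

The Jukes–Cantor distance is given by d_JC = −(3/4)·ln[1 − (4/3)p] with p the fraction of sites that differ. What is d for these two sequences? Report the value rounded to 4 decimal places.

0.2795

Mismatches occur at site 2 (A/C), site 4 (A/T), site 6 (T/G), site 8 (G/A), site 15 (C/A), site 18 (C/T), site 25 (T/A).
p = 7/30 = 0.233333.
d = −0.75 · ln(1 − (4/3)·0.233333) = −0.75 · ln(0.688889) = −0.75 · (-0.372675) = 0.2795.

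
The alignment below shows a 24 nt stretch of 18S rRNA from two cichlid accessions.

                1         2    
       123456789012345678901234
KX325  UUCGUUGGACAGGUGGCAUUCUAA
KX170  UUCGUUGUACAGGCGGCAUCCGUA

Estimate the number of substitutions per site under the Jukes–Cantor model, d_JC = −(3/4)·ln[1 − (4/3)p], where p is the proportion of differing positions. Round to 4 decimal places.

0.2441

Differing sites — 8:G/U; 14:U/C; 20:U/C; 22:U/G; 23:A/U.
p = 5/24 = 0.208333.
d = −0.75 · ln(1 − (4/3)·0.208333) = −0.75 · ln(0.722223) = −0.75 · (-0.325421) = 0.2441.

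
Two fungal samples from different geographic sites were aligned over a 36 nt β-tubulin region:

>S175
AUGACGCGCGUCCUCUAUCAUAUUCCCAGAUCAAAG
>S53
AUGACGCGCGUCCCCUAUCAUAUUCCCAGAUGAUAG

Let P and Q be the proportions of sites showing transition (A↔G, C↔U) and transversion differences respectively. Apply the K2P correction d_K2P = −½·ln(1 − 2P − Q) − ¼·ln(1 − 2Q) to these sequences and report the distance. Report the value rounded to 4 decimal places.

0.0883

Mismatches occur at site 14 (U→C, transition), site 32 (C→G, transversion), site 34 (A→U, transversion).
Of the 3 differences, 1 transition and 2 transversions over 36 sites: P = 1/36 = 0.027778, Q = 2/36 = 0.055556.
d = −0.5·ln(0.888888) − 0.25·ln(0.888888) = −0.5·(-0.117784) − 0.25·(-0.117784) = 0.0883.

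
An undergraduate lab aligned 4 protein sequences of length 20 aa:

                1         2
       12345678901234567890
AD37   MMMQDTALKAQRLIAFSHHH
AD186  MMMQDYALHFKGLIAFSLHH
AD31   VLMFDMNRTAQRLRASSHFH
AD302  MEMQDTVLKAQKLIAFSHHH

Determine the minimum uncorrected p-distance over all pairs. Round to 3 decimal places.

0.150

Pairwise Hamming distances:
  AD37 vs AD186: 6
  AD37 vs AD31: 10
  AD37 vs AD302: 3
  AD186 vs AD31: 14
  AD186 vs AD302: 8
  AD31 vs AD302: 11
The smallest is 3 mismatches, between AD37 and AD302; p = 3/20 = 0.150.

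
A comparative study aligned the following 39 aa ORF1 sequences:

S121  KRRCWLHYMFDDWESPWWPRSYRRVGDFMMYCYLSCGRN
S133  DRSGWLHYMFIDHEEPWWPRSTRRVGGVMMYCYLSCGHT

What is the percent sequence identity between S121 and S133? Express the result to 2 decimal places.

The sequences differ at positions 1 (K/D), 3 (R/S), 4 (C/G), 11 (D/I), 13 (W/H), 15 (S/E), 22 (Y/T), 27 (D/G), 28 (F/V), 38 (R/H), 39 (N/T).
28 of the 39 sites match, so the percent identity is 28/39 × 100 = 71.79%.

71.79%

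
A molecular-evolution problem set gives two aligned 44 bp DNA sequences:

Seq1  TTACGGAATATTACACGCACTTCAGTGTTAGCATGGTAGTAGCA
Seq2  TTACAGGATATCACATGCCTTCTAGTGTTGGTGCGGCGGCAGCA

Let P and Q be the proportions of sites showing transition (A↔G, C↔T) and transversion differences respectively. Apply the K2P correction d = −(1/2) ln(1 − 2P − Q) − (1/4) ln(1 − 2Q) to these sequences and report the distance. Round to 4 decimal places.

0.5497

The sequences differ at positions 5 (G/A, transition), 7 (A/G, transition), 12 (T/C, transition), 16 (C/T, transition), 19 (A/C, transversion), 20 (C/T, transition), 22 (T/C, transition), 23 (C/T, transition), 30 (A/G, transition), 32 (C/T, transition), 33 (A/G, transition), 34 (T/C, transition), 37 (T/C, transition), 38 (A/G, transition), 40 (T/C, transition).
Of the 15 differences, 14 transitions and 1 transversion over 44 sites: P = 14/44 = 0.318182, Q = 1/44 = 0.022727.
d = −0.5·ln(0.340909) − 0.25·ln(0.954546) = −0.5·(-1.076140) − 0.25·(-0.046519) = 0.5497.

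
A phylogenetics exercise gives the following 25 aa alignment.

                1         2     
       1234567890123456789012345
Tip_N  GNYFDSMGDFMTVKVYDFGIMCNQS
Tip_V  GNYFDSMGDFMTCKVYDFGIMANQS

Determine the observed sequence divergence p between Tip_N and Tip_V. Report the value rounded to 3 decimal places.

Differing sites — 13:V/C; 22:C/A.
There are 2 differences over 25 sites, so p = 2/25 = 0.080.

0.080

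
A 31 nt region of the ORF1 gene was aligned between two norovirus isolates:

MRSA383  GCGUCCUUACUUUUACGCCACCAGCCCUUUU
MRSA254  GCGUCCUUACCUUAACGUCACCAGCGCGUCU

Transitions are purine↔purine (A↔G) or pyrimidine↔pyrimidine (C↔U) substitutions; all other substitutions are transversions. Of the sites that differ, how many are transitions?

The sequences differ at positions 11 (U/C, transition), 14 (U/A, transversion), 18 (C/U, transition), 26 (C/G, transversion), 28 (U/G, transversion), 30 (U/C, transition).
Of the 6 differences, 3 transitions and 3 transversions, so the answer is 3.

3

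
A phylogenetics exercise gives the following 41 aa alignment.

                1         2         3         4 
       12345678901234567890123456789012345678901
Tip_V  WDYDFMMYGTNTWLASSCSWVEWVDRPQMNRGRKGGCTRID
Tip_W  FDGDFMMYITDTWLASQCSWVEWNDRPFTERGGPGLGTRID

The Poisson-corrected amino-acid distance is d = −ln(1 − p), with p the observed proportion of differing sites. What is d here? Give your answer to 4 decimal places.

0.3814

Mismatches occur at site 1 (W↔F), site 3 (Y↔G), site 9 (G↔I), site 11 (N↔D), site 17 (S↔Q), site 24 (V↔N), site 28 (Q↔F), site 29 (M↔T), site 30 (N↔E), site 33 (R↔G), site 34 (K↔P), site 36 (G↔L), site 37 (C↔G).
p = 13/41 = 0.317073.
d = −ln(1 − 0.317073) = −ln(0.682927) = 0.3814.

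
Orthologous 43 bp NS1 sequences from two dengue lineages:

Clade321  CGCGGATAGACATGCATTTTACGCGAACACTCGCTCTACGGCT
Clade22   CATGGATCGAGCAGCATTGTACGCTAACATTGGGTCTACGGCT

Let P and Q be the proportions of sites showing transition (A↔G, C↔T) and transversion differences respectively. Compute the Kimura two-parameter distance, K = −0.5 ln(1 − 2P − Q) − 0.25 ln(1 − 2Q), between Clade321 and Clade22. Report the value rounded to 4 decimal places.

0.3133

Differing sites — 2:G/A (Ti); 3:C/T (Ti); 8:A/C (Tv); 11:C/G (Tv); 12:A/C (Tv); 13:T/A (Tv); 19:T/G (Tv); 25:G/T (Tv); 30:C/T (Ti); 32:C/G (Tv); 34:C/G (Tv).
Of the 11 differences, 3 transitions and 8 transversions over 43 sites: P = 3/43 = 0.069767, Q = 8/43 = 0.186047.
d = −0.5·ln(0.674419) − 0.25·ln(0.627906) = −0.5·(-0.393904) − 0.25·(-0.465365) = 0.3133.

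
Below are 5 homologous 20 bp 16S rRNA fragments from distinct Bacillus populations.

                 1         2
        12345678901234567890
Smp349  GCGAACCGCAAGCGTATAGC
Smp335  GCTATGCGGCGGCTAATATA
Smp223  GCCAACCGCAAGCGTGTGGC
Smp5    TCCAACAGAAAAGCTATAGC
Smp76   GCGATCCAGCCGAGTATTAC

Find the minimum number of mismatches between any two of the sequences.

3

Pairwise Hamming distances:
  Smp349 vs Smp335: 10
  Smp349 vs Smp223: 3
  Smp349 vs Smp5: 7
  Smp349 vs Smp76: 8
  Smp335 vs Smp223: 12
  Smp335 vs Smp5: 14
  Smp335 vs Smp76: 10
  Smp223 vs Smp5: 8
  Smp223 vs Smp76: 10
  Smp5 vs Smp76: 13
The smallest is 3, between Smp349 and Smp223.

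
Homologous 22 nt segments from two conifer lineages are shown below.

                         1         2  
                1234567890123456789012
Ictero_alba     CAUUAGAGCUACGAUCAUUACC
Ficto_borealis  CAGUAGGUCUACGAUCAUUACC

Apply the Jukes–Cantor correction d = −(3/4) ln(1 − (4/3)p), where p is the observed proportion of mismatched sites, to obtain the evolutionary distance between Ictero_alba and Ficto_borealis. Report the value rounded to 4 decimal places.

Mismatches occur at site 3 (U/G), site 7 (A/G), site 8 (G/U).
p = 3/22 = 0.136364.
d = −0.75 · ln(1 − (4/3)·0.136364) = −0.75 · ln(0.818181) = −0.75 · (-0.200672) = 0.1505.

0.1505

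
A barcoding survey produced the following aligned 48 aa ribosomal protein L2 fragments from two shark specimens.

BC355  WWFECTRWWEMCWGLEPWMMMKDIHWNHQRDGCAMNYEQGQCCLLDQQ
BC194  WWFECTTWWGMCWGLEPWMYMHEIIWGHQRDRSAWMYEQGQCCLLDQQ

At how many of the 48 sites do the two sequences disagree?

11

Differing sites — 7:R/T; 10:E/G; 20:M/Y; 22:K/H; 23:D/E; 25:H/I; 27:N/G; 32:G/R; 33:C/S; 35:M/W; 36:N/M.
That gives 11 mismatches out of 48 aligned sites, so the Hamming distance is 11.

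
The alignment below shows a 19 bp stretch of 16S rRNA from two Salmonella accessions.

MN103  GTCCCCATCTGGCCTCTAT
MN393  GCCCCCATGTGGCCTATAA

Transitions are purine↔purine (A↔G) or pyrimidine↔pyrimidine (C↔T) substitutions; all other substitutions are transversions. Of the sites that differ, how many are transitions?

1

The sequences differ at positions 2 (T/C, transition), 9 (C/G, transversion), 16 (C/A, transversion), 19 (T/A, transversion).
Of the 4 differences, 1 transition and 3 transversions, so the answer is 1.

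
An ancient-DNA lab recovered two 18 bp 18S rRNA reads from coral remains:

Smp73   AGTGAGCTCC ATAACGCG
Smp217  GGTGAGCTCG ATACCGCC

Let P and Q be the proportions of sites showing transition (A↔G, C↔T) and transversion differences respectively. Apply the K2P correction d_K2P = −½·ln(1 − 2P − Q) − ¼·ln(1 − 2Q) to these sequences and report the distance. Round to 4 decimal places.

Differing sites — 1:A/G (Ti); 10:C/G (Tv); 14:A/C (Tv); 18:G/C (Tv).
Of the 4 differences, 1 transition and 3 transversions over 18 sites: P = 1/18 = 0.055556, Q = 3/18 = 0.166667.
d = −0.5·ln(0.722221) − 0.25·ln(0.666666) = −0.5·(-0.325424) − 0.25·(-0.405466) = 0.2641.

0.2641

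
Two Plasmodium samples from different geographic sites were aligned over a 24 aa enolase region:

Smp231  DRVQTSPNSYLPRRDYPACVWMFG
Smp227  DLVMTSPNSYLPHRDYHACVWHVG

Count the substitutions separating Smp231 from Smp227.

6

Differing sites — 2:R/L; 4:Q/M; 13:R/H; 17:P/H; 22:M/H; 23:F/V.
That gives 6 mismatches out of 24 aligned sites, so the Hamming distance is 6.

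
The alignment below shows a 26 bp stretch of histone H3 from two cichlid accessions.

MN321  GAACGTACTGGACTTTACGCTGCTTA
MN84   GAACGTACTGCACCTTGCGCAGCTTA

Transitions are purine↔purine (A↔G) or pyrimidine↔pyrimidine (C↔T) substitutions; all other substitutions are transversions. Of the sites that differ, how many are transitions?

2

Differing sites — 11:G/C (Tv); 14:T/C (Ti); 17:A/G (Ti); 21:T/A (Tv).
Of the 4 differences, 2 transitions and 2 transversions, so the answer is 2.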